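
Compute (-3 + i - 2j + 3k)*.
-3 - i + 2j - 3k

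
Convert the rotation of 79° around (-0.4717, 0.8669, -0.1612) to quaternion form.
0.7716 - 0.3i + 0.5514j - 0.1025k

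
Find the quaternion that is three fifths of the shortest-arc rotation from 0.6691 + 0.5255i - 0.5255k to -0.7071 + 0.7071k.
0.7192 + 0.2199i - 0.6591k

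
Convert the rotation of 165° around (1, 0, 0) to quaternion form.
0.1305 + 0.9914i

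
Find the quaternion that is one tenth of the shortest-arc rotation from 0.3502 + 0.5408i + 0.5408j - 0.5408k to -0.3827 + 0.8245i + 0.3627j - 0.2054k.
0.2799 + 0.5948i + 0.5418j - 0.5237k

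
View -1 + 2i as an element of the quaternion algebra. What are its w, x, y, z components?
-1 + 2i + 0j + 0k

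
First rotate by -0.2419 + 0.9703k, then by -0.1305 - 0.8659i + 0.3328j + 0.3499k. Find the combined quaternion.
-0.3079 + 0.5324i + 0.7597j - 0.2113k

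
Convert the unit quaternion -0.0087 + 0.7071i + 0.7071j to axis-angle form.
axis = (√2/2, √2/2, 0), θ = 181°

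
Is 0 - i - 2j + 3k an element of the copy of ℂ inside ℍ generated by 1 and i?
No. The quaternion -i - 2j + 3k has j-coefficient y = -2 and k-coefficient z = 3, not both zero, so it does not lie in the complex subalgebra spanned by 1 and i.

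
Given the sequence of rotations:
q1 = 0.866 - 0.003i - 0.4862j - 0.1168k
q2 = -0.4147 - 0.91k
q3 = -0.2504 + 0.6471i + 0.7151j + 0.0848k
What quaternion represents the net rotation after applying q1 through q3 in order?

q2 · q1 = -0.4654 - 0.4412i + 0.2044j - 0.7396k
q3 · q2 · q1 = 0.3186 - 0.7369i + 0.0572j + 0.5935k
0.3186 - 0.7369i + 0.0572j + 0.5935k


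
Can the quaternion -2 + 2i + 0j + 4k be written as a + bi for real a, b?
No. The quaternion -2 + 2i + 4k has j-coefficient y = 0 and k-coefficient z = 4, not both zero, so it does not lie in the complex subalgebra spanned by 1 and i.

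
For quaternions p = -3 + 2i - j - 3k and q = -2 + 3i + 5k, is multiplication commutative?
No: pq = 15 - 18i - 17j - 6k ≠ 15 - 8i + 21j - 12k = qp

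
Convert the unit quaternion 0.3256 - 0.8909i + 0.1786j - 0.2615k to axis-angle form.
axis = (-0.9422, 0.1889, -0.2766), θ = 142°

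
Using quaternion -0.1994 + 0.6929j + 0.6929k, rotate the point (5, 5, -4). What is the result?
(-2.115, -5.024, 6.024)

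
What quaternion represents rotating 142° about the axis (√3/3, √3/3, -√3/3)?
0.3256 + 0.5459i + 0.5459j - 0.5459k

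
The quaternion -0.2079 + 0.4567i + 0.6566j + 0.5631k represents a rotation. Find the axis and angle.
axis = (0.4669, 0.6713, 0.5757), θ = 204°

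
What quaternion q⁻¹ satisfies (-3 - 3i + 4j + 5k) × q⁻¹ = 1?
-0.0508 + 0.0508i - 0.0678j - 0.0847k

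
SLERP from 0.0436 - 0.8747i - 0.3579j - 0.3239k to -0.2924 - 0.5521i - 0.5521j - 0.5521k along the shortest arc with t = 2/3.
-0.1856 - 0.6848i - 0.5042j - 0.4923k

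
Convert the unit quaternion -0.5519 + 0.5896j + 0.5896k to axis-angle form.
axis = (0, √2/2, √2/2), θ = 247°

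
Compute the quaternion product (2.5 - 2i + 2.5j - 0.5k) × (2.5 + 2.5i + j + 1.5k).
9.5 + 5.5i + 10.5j - 5.75k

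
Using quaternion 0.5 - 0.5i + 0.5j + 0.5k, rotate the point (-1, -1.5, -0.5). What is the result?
(1.5, -0.5, 1)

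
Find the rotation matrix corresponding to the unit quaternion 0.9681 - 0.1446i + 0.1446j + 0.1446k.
[[0.9164, -0.3218, 0.2382], [0.2382, 0.9164, 0.3218], [-0.3218, -0.2382, 0.9164]]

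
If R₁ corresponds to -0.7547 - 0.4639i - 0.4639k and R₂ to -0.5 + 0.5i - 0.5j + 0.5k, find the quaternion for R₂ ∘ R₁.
0.8413 + 0.0866i + 0.3774j - 0.3774k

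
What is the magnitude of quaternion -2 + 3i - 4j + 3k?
√38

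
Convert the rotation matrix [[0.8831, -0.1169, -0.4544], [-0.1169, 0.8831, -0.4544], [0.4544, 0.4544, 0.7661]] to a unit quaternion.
0.9397 + 0.2418i - 0.2418j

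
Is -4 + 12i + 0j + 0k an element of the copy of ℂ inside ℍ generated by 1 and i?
Yes. The quaternion -4 + 12i has j- and k-coefficients y = z = 0, so it lies in the complex subalgebra spanned by 1 and i.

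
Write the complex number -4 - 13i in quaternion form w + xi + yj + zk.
-4 - 13i + 0j + 0k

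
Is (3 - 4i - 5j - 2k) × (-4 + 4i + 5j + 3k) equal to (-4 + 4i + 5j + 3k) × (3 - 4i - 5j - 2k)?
No: pq = 35 + 23i + 39j + 17k ≠ 35 + 33i + 31j + 17k = qp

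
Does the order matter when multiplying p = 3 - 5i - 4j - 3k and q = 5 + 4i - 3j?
Yes: pq = 23 - 22i - 41j + 16k ≠ 23 - 4i - 17j - 46k = qp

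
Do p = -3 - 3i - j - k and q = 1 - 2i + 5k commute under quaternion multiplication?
No: pq = -4 - 2i + 16j - 18k ≠ -4 + 8i - 18j - 14k = qp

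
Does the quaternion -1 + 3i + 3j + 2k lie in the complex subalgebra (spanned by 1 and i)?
No. The quaternion -1 + 3i + 3j + 2k has j-coefficient y = 3 and k-coefficient z = 2, not both zero, so it does not lie in the complex subalgebra spanned by 1 and i.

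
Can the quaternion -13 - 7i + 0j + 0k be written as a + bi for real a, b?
Yes. The quaternion -13 - 7i has j- and k-coefficients y = z = 0, so it lies in the complex subalgebra spanned by 1 and i.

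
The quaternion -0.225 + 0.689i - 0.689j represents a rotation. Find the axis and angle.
axis = (√2/2, -√2/2, 0), θ = 206°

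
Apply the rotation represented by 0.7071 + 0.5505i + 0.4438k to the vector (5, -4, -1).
(5.052, 3.917, -1.065)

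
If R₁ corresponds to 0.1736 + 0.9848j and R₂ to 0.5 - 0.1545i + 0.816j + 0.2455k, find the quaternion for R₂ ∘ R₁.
-0.7168 - 0.2686i + 0.6341j - 0.1095k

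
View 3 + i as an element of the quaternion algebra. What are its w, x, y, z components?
3 + i + 0j + 0k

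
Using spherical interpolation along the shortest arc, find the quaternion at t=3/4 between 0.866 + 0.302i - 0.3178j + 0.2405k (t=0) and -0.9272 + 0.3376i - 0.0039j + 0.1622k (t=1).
0.9775 - 0.1827i - 0.0861j - 0.061k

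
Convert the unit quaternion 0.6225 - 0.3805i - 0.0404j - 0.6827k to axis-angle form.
axis = (-0.4862, -0.0516, -0.8723), θ = 103°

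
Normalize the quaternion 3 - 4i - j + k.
0.5774 - 0.7698i - 0.1925j + 0.1925k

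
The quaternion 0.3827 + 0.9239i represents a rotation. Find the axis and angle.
axis = (1, 0, 0), θ = 3π/4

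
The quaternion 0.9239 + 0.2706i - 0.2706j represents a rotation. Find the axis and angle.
axis = (√2/2, -√2/2, 0), θ = π/4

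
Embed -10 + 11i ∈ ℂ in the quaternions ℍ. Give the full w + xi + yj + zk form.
-10 + 11i + 0j + 0k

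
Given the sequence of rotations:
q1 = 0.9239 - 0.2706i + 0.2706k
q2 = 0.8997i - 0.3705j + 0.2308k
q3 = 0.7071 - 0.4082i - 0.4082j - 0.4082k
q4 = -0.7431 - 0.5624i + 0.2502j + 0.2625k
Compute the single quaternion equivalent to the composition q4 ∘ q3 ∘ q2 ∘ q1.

q2 · q1 = 0.181 + 0.731i - 0.6482j + 0.113k
q3 · q2 · q1 = 0.2079 + 0.1323i - 0.7845j + 0.569k
q4 · q3 · q2 · q1 = -0.0332 + 0.1331i + 0.9897j + 0.0399k
-0.0332 + 0.1331i + 0.9897j + 0.0399k


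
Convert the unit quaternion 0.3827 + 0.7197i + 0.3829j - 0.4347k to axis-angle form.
axis = (0.779, 0.4145, -0.4705), θ = 3π/4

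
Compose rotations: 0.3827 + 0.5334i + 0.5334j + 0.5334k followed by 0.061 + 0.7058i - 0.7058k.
0.0233 + 0.6791i - 0.7204j + 0.1389k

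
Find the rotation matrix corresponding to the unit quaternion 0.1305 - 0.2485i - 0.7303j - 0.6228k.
[[-0.8424, 0.5255, 0.1189], [0.2004, 0.1007, 0.9745], [0.5001, 0.8448, -0.1902]]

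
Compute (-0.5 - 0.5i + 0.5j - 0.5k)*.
-0.5 + 0.5i - 0.5j + 0.5k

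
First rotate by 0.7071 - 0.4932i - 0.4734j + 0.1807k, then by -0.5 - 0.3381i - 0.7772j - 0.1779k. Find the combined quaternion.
-0.8561 - 0.2171i - 0.164j - 0.4394k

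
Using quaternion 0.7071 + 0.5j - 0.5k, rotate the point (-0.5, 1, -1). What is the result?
(0, 1.354, -0.646)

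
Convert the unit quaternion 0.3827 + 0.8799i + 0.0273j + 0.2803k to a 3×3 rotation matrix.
[[0.8414, -0.1665, 0.5142], [0.2626, -0.7056, -0.6582], [0.4724, 0.6888, -0.5499]]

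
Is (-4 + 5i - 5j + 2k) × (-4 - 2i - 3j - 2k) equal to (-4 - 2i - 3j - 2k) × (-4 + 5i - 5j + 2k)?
No: pq = 15 + 4i + 38j - 25k ≠ 15 - 28i + 26j + 25k = qp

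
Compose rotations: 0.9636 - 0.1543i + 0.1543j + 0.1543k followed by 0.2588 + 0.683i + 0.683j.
0.2494 + 0.7236i + 0.5927j + 0.2507k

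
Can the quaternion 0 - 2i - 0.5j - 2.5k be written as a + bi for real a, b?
No. The quaternion -2i - 0.5j - 2.5k has j-coefficient y = -0.5 and k-coefficient z = -2.5, not both zero, so it does not lie in the complex subalgebra spanned by 1 and i.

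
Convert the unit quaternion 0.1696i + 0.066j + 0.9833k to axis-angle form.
axis = (0.1696, 0.066, 0.9833), θ = π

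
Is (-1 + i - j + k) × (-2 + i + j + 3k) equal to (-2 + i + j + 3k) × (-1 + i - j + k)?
No: pq = -1 - 7i - j - 3k ≠ -1 + i + 3j - 7k = qp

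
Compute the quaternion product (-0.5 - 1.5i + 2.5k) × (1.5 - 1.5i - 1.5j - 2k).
2 + 2.25i - 6j + 7k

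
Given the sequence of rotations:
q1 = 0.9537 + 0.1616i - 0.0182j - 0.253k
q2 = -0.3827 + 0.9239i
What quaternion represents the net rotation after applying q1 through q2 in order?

q2 · q1 = -0.5143 + 0.8193i + 0.2407j + 0.08k
-0.5143 + 0.8193i + 0.2407j + 0.08k


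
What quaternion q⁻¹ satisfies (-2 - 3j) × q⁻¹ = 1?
-0.1538 + 0.2308j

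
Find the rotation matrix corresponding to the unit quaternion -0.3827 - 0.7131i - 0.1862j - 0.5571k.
[[0.3099, -0.1608, 0.9371], [0.692, -0.6377, -0.3383], [0.652, 0.7533, -0.0864]]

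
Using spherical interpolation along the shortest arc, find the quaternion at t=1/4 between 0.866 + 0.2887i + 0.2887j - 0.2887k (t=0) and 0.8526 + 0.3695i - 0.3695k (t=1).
0.8706 + 0.3119i + 0.2181j - 0.3119k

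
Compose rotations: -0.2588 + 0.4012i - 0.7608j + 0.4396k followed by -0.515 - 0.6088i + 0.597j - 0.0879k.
0.8704 + 0.1465i + 0.4697j + 0.02k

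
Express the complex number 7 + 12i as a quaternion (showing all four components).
7 + 12i + 0j + 0k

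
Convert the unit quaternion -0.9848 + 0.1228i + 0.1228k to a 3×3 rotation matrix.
[[0.9698, 0.2419, 0.0302], [-0.2419, 0.9397, 0.2419], [0.0302, -0.2419, 0.9698]]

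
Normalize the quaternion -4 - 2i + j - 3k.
-0.7303 - 0.3651i + 0.1826j - 0.5477k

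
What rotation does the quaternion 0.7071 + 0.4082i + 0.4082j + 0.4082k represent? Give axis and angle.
axis = (√3/3, √3/3, √3/3), θ = π/2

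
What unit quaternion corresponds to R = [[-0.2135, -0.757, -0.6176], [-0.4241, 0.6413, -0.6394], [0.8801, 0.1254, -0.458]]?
-0.4924 - 0.3883i + 0.7604j - 0.169k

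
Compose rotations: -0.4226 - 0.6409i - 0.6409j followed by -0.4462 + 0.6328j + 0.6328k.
0.5941 + 0.6915i - 0.387j + 0.1381k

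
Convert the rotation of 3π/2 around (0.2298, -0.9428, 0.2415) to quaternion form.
-0.7071 + 0.1625i - 0.6667j + 0.1708k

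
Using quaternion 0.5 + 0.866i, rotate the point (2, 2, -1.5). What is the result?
(2, 0.299, 2.482)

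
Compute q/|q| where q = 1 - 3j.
0.3162 - 0.9487j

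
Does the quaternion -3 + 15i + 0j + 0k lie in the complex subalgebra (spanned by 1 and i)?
Yes. The quaternion -3 + 15i has j- and k-coefficients y = z = 0, so it lies in the complex subalgebra spanned by 1 and i.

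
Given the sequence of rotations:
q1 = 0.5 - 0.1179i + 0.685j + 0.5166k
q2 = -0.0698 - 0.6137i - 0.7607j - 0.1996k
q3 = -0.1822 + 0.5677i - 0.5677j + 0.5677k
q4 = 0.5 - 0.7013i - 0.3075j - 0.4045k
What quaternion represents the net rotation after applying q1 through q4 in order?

q2 · q1 = 0.5169 - 0.5549i - 0.0876j - 0.6459k
q3 · q2 · q1 = 0.5378 + 0.811i - 0.2258j + 0.0464k
q4 · q3 · q2 · q1 = 0.787 - 0.0773i - 0.5738j + 0.2134k
0.787 - 0.0773i - 0.5738j + 0.2134k


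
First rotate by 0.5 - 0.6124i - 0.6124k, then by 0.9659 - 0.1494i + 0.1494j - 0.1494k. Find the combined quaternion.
0.3 - 0.7577i + 0.0747j - 0.5747k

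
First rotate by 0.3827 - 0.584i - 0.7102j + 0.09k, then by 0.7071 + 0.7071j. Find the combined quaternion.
0.7728 - 0.3493i - 0.2316j + 0.4766k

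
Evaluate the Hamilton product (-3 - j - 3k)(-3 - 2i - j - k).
5 + 4i + 12j + 10k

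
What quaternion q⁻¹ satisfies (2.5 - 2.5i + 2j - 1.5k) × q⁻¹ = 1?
0.1333 + 0.1333i - 0.1067j + 0.08k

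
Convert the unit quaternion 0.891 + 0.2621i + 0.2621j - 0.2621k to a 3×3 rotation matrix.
[[0.7252, 0.6045, 0.3297], [-0.3297, 0.7252, -0.6045], [-0.6045, 0.3297, 0.7252]]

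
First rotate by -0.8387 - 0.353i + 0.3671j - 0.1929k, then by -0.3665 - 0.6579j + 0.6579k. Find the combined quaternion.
0.6758 + 0.0148i + 0.185j - 0.7133k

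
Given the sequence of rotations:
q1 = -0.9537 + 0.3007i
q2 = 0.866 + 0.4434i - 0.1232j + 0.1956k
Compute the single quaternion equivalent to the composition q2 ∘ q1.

q2 · q1 = -0.9592 - 0.1625i + 0.1763j - 0.1495k
-0.9592 - 0.1625i + 0.1763j - 0.1495k


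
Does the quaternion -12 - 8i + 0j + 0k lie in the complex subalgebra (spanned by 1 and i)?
Yes. The quaternion -12 - 8i has j- and k-coefficients y = z = 0, so it lies in the complex subalgebra spanned by 1 and i.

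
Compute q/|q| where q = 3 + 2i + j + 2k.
0.7071 + 0.4714i + 0.2357j + 0.4714k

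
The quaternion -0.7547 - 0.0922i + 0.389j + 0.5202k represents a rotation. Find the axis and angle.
axis = (-0.1405, 0.5929, 0.7929), θ = 278°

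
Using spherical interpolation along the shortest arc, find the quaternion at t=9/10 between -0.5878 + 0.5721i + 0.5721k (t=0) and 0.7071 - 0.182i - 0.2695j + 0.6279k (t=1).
-0.7676 + 0.2575i + 0.2607j - 0.5259k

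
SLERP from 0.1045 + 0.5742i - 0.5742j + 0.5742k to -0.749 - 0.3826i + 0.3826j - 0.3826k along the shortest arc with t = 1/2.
0.4579 + 0.5133i - 0.5133j + 0.5133k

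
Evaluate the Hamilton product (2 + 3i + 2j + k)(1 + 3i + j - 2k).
-7 + 4i + 13j - 6k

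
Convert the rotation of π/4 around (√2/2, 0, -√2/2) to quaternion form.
0.9239 + 0.2706i - 0.2706k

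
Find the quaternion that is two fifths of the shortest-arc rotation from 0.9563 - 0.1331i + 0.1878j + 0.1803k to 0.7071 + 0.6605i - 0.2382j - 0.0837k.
0.9725 + 0.2174i + 0.0157j + 0.0825k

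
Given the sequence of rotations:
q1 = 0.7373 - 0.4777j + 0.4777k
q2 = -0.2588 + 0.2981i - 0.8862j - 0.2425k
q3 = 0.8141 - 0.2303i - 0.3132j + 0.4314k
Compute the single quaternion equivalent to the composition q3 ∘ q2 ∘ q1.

q2 · q1 = -0.4983 - 0.3194i - 0.6722j - 0.4448k
q3 · q2 · q1 = -0.4979 + 0.284i - 0.6314j - 0.5223k
-0.4979 + 0.284i - 0.6314j - 0.5223k


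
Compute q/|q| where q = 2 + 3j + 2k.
0.4851 + 0.7276j + 0.4851k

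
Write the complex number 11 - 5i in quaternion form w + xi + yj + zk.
11 - 5i + 0j + 0k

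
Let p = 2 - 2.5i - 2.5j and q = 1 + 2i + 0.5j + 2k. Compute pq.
8.25 - 3.5i + 3.5j + 7.75k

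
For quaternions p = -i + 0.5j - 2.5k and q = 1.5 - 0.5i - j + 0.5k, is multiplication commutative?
No: pq = 1.25 - 3.75i + 2.5j - 2.5k ≠ 1.25 + 0.75i - j - 5k = qp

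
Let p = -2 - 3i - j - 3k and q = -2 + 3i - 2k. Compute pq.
7 + 2i - 13j + 13k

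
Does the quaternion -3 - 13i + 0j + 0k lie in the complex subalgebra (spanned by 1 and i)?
Yes. The quaternion -3 - 13i has j- and k-coefficients y = z = 0, so it lies in the complex subalgebra spanned by 1 and i.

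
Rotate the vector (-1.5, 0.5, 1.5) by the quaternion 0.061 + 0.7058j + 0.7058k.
(1.575, 1.367, 0.633)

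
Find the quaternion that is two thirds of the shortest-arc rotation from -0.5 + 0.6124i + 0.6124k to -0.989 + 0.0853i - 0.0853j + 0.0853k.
-0.9069 + 0.2948i - 0.0618j + 0.2948k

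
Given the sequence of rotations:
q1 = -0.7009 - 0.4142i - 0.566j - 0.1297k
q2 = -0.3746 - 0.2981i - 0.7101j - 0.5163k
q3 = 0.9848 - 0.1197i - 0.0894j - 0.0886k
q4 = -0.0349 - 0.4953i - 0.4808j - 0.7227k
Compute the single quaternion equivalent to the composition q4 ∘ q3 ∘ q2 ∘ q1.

q2 · q1 = -0.3298 + 0.164i + 0.8849j + 0.2851k
q3 · q2 · q1 = -0.2008 + 0.2539i + 0.9205j + 0.2187k
q4 · q3 · q2 · q1 = 0.7334 + 0.6507i - 0.0108j - 0.1964k
0.7334 + 0.6507i - 0.0108j - 0.1964k


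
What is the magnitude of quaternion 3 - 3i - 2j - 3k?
√31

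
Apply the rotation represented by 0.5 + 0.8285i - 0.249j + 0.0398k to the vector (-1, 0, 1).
(-1.056, -0.476, -0.812)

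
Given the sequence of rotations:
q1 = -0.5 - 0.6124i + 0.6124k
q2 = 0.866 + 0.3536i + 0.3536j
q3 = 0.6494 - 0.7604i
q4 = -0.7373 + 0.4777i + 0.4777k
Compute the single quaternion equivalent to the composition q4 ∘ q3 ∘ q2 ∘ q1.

q2 · q1 = -0.2165 - 0.4906i - 0.3933j + 0.7469k
q3 · q2 · q1 = -0.5136 - 0.154i + 0.3125j + 0.7841k
q4 · q3 · q2 · q1 = 0.0777 - 0.2811i - 0.6785j - 0.6742k
0.0777 - 0.2811i - 0.6785j - 0.6742k


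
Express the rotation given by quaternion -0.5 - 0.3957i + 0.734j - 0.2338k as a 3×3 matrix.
[[-0.1868, -0.8147, -0.549], [-0.3471, 0.5775, -0.7389], [0.919, 0.0525, -0.3907]]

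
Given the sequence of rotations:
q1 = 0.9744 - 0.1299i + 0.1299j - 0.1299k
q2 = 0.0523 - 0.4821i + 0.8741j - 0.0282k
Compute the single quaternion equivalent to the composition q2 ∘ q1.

q2 · q1 = -0.1289 - 0.5864i + 0.7996j + 0.0166k
-0.1289 - 0.5864i + 0.7996j + 0.0166k


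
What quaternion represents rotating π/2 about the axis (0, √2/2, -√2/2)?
0.7071 + 0.5j - 0.5k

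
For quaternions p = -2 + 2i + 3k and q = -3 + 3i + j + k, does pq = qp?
No: pq = -3 - 15i + 5j - 9k ≠ -3 - 9i - 9j - 13k = qp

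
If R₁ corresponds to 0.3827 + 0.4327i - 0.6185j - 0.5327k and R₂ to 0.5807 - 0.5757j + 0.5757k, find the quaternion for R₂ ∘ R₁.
0.1728 + 0.914i - 0.3304j + 0.1601k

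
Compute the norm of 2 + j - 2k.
3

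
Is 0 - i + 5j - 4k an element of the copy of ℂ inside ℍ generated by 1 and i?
No. The quaternion -i + 5j - 4k has j-coefficient y = 5 and k-coefficient z = -4, not both zero, so it does not lie in the complex subalgebra spanned by 1 and i.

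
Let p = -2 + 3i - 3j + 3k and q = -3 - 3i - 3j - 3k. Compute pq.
15 + 15i + 15j - 21k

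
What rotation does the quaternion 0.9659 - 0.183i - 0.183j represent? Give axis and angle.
axis = (-√2/2, -√2/2, 0), θ = π/6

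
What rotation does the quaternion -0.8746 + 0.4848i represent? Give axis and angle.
axis = (1, 0, 0), θ = 302°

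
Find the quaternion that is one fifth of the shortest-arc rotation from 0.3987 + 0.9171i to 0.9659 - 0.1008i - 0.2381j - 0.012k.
0.6096 + 0.7902i - 0.0628j - 0.0032k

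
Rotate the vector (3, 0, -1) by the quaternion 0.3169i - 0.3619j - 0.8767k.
(-1.842, -1.323, -2.204)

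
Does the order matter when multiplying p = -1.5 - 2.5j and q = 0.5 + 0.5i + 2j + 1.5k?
Yes: pq = 4.25 - 4.5i - 4.25j - k ≠ 4.25 + 3i - 4.25j - 3.5k = qp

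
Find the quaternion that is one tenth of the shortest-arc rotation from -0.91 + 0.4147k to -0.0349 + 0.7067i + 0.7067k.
-0.8689 + 0.0924i + 0.4863k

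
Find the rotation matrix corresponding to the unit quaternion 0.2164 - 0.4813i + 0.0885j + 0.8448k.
[[-0.443, -0.4508, -0.7749], [0.2804, -0.8907, 0.3578], [-0.8515, -0.0588, 0.521]]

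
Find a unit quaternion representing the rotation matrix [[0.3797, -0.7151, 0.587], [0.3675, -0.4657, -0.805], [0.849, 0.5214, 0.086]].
0.5 + 0.6632i - 0.131j + 0.5413k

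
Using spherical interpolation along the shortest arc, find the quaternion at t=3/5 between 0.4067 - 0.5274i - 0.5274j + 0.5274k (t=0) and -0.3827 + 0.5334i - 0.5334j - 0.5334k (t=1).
0.4602 - 0.6225i + 0.1151j + 0.6225k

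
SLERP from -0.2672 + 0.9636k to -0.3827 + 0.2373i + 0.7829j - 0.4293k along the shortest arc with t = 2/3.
0.1847 - 0.1853i - 0.6113j + 0.7469k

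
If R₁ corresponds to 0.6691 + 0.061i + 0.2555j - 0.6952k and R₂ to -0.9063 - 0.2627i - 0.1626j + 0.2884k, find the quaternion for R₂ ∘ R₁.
-0.3483 - 0.1917i - 0.5054j + 0.7658k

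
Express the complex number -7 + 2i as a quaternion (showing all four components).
-7 + 2i + 0j + 0k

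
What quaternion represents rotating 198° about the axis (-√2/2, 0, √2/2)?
-0.1564 - 0.6984i + 0.6984k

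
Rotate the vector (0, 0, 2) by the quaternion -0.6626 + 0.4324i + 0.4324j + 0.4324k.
(-0.398, 1.894, 0.504)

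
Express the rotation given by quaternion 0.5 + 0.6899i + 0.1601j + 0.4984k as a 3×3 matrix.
[[0.4519, -0.2775, 0.8478], [0.7193, -0.4487, -0.5303], [0.5276, 0.8495, -0.0032]]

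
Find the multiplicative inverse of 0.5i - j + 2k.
-0.0952i + 0.1905j - 0.381k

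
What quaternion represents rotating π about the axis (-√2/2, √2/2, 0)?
-0.7071i + 0.7071j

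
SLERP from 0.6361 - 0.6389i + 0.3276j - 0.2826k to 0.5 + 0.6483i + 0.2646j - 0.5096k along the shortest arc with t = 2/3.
0.7082 + 0.238i + 0.3706j - 0.5518k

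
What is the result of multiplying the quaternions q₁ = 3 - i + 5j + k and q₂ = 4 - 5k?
17 - 29i + 15j - 11k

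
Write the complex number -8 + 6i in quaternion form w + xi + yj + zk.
-8 + 6i + 0j + 0k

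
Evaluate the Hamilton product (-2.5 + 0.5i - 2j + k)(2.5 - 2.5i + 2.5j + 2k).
-2 + i - 14.75j - 6.25k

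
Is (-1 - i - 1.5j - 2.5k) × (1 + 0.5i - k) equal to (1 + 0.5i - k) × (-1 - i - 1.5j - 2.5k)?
No: pq = -3 - 3.75j - 0.75k ≠ -3 - 3i + 0.75j - 2.25k = qp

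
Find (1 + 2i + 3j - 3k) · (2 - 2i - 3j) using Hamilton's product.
15 - 7i + 9j - 6k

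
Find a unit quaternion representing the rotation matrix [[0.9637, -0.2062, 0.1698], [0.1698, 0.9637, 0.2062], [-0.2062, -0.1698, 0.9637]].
0.9863 - 0.0953i + 0.0953j + 0.0953k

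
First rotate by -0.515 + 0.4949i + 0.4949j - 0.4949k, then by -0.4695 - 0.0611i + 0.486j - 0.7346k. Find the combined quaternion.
-0.332 - 0.0779i - 0.8764j + 0.3399k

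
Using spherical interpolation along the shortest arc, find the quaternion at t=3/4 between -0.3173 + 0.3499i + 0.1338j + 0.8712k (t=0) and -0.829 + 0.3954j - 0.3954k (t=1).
0.6399 + 0.1316i - 0.3118j + 0.6899k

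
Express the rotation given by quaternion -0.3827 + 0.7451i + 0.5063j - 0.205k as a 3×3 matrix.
[[0.4033, 0.5976, -0.693], [0.9114, -0.1944, 0.3627], [0.082, -0.7779, -0.623]]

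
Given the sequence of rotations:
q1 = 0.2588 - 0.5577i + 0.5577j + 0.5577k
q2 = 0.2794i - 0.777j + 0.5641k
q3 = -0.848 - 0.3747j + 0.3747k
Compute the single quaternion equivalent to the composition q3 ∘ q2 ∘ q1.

q2 · q1 = 0.2746 - 0.6756i - 0.6715j - 0.1315k
q3 · q2 · q1 = -0.4352 + 0.8738i + 0.2134j - 0.0387k
-0.4352 + 0.8738i + 0.2134j - 0.0387k


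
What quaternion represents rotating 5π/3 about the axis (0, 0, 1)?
-0.866 + 0.5k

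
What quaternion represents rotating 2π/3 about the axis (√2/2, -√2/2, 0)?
0.5 + 0.6124i - 0.6124j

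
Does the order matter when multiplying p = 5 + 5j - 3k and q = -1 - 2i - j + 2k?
Yes: pq = 6 - 3i - 4j + 23k ≠ 6 - 17i - 16j + 3k = qp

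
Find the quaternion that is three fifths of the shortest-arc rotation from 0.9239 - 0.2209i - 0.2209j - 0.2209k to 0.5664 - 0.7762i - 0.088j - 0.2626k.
0.7533 - 0.585i - 0.1501j - 0.2605k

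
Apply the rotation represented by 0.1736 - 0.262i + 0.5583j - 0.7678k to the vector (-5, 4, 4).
(6.293, -1.535, -3.878)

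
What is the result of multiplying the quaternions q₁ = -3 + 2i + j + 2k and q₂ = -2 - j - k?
9 - 3i + 3j - 3k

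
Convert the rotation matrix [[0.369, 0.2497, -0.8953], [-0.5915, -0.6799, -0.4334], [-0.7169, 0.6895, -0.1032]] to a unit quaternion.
0.3827 + 0.7335i - 0.1165j - 0.5495k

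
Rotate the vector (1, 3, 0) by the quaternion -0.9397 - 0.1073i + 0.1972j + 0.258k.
(2.117, 2.004, 1.225)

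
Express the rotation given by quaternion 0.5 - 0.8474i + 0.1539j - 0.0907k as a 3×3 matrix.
[[0.9362, -0.1701, 0.3076], [-0.3515, -0.4526, 0.8195], [-0.0002, -0.8753, -0.4835]]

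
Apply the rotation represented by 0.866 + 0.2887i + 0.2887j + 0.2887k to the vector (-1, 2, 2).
(0, 0, 3)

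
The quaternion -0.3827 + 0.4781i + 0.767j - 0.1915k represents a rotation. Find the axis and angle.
axis = (0.5175, 0.8302, -0.2073), θ = 5π/4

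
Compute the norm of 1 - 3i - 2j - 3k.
√23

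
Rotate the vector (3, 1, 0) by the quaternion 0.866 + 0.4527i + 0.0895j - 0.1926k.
(3.144, -0.242, -0.239)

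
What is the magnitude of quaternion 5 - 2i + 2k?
√33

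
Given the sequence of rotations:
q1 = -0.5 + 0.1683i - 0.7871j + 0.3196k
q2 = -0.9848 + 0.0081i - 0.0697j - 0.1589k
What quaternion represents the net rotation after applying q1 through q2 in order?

q2 · q1 = 0.487 - 0.3171i + 0.7807j - 0.2299k
0.487 - 0.3171i + 0.7807j - 0.2299k


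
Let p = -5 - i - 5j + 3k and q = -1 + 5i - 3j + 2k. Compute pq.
-11 - 25i + 37j + 15k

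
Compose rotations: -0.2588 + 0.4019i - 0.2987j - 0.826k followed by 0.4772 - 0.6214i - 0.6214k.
-0.387 + 0.167i - 0.9056j - 0.0477k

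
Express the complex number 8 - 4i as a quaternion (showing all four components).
8 - 4i + 0j + 0k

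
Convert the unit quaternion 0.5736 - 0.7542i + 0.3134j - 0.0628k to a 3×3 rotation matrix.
[[0.7957, -0.4007, 0.4543], [-0.5448, -0.1455, 0.8259], [-0.2648, -0.9046, -0.3341]]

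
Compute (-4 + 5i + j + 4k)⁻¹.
-0.069 - 0.0862i - 0.0172j - 0.069k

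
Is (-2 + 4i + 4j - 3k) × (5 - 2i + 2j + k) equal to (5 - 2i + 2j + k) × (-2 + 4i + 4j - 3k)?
No: pq = -7 + 34i + 18j - k ≠ -7 + 14i + 14j - 33k = qp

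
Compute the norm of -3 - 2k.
√13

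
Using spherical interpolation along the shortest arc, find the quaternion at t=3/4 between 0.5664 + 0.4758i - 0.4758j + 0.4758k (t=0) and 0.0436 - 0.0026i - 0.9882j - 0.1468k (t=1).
0.211 + 0.1447i - 0.9664j + 0.0251k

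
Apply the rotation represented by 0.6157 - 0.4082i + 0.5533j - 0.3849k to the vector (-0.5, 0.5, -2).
(-2.026, 0.495, -0.39)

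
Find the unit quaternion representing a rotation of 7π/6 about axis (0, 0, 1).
-0.2588 + 0.9659k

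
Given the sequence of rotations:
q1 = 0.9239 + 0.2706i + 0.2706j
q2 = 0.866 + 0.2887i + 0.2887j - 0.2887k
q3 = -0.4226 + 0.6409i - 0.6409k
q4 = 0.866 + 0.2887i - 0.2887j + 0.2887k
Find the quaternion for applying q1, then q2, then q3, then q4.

q2 · q1 = 0.6439 + 0.5792i + 0.4229j - 0.2667k
q3 · q2 · q1 = -0.8142 + 0.4389i - 0.379j - 0.0289k
q4 · q3 · q2 · q1 = -0.9329 + 0.2628i + 0.0419j - 0.2428k
-0.9329 + 0.2628i + 0.0419j - 0.2428k


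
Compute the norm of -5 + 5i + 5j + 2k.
√79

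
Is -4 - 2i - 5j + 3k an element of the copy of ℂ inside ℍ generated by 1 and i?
No. The quaternion -4 - 2i - 5j + 3k has j-coefficient y = -5 and k-coefficient z = 3, not both zero, so it does not lie in the complex subalgebra spanned by 1 and i.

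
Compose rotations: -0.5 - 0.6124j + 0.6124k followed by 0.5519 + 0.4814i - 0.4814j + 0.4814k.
-0.8656 - 0.2407i - 0.3921j - 0.1975k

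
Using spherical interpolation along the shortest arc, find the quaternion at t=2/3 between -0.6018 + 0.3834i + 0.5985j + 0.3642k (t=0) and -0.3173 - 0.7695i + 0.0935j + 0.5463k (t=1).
-0.5378 - 0.4547i + 0.3526j + 0.6162k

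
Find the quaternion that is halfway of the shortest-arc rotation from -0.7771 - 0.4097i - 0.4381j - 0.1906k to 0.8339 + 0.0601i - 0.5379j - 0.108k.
-0.9572 - 0.2791i + 0.0593j - 0.0491k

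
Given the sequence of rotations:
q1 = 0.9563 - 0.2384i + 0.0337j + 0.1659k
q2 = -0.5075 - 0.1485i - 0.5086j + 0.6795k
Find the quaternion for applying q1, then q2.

q2 · q1 = -0.6163 - 0.1283i - 0.6408j + 0.4394k
-0.6163 - 0.1283i - 0.6408j + 0.4394k


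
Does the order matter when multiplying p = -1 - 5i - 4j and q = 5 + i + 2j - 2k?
Yes: pq = 8 - 18i - 32j - 4k ≠ 8 - 34i - 12j + 8k = qp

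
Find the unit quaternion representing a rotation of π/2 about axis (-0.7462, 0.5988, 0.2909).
0.7071 - 0.5276i + 0.4234j + 0.2057k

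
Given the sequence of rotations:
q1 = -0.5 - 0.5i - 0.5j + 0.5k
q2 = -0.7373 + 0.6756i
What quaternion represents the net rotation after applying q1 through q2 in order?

q2 · q1 = 0.7065 + 0.0308i + 0.0308j - 0.7065k
0.7065 + 0.0308i + 0.0308j - 0.7065k


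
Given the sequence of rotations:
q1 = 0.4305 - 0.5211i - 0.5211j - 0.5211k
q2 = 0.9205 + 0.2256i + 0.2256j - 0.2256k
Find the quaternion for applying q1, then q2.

q2 · q1 = 0.5138 - 0.6177i - 0.1474j - 0.5768k
0.5138 - 0.6177i - 0.1474j - 0.5768k


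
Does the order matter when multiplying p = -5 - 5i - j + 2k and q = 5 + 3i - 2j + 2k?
Yes: pq = -16 - 38i + 21j + 13k ≠ -16 - 42i - 11j - 13k = qp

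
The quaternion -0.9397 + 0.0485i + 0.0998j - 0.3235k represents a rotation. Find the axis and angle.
axis = (0.1418, 0.2918, -0.9459), θ = 320°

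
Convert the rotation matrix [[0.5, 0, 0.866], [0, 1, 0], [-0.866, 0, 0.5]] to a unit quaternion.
0.866 + 0.5j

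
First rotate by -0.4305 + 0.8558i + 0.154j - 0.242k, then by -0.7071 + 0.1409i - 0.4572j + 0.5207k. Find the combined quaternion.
0.3802 - 0.6353i + 0.5676j + 0.3599k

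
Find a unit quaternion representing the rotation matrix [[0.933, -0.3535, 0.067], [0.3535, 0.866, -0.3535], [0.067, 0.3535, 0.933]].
0.9659 + 0.183i + 0.183k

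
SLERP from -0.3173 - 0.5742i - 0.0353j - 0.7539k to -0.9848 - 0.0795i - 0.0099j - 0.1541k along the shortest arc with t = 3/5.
-0.8238 - 0.3266i - 0.0235j - 0.4628k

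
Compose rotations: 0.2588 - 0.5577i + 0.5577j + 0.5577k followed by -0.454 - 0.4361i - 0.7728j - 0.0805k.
0.1152 - 0.2458i - 0.1651j - 0.9482k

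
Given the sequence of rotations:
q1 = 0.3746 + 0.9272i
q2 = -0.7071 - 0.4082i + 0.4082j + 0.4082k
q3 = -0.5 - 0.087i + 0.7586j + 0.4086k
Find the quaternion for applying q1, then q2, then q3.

q2 · q1 = 0.1136 - 0.8085i + 0.5314j - 0.2256k
q3 · q2 · q1 = -0.4381 + 0.0061i - 0.5295j + 0.7263k
-0.4381 + 0.0061i - 0.5295j + 0.7263k


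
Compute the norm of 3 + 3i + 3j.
√27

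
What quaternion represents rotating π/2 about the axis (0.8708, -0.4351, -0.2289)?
0.7071 + 0.6157i - 0.3077j - 0.1619k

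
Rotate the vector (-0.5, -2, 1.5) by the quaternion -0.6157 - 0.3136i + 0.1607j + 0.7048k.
(-2.472, 0.625, 0.024)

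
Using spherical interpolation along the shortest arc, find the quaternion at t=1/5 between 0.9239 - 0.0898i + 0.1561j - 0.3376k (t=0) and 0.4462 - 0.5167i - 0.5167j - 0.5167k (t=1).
0.8909 - 0.1978i + 0.0114j - 0.4086k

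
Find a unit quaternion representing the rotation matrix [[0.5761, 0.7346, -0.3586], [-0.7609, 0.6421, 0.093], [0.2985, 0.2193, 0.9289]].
0.887 + 0.0356i - 0.1852j - 0.4215k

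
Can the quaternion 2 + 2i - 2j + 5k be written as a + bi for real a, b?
No. The quaternion 2 + 2i - 2j + 5k has j-coefficient y = -2 and k-coefficient z = 5, not both zero, so it does not lie in the complex subalgebra spanned by 1 and i.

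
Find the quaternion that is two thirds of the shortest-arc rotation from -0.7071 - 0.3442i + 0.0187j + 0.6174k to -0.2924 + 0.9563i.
-0.0884 - 0.9533i + 0.0087j + 0.2887k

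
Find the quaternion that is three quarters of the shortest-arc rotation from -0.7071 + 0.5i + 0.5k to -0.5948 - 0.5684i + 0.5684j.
-0.7787 - 0.3277i + 0.5048j + 0.1771k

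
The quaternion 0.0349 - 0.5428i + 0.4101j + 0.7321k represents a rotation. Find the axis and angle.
axis = (-0.5431, 0.4103, 0.7325), θ = 176°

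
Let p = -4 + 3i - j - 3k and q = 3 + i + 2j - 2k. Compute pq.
-19 + 13i - 8j + 6k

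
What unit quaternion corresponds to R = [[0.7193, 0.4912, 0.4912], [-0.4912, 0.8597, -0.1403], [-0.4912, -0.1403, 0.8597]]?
0.9272 + 0.2649j - 0.2649k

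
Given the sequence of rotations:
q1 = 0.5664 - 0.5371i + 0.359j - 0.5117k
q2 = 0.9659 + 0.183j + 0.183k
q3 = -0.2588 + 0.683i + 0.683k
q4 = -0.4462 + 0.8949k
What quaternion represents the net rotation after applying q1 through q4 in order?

q2 · q1 = 0.575 - 0.6781i + 0.3521j - 0.2923k
q3 · q2 · q1 = 0.514 + 0.3277i - 0.3546j + 0.7089k
q4 · q3 · q2 · q1 = -0.8637 + 0.1711i + 0.4515j + 0.1437k
-0.8637 + 0.1711i + 0.4515j + 0.1437k


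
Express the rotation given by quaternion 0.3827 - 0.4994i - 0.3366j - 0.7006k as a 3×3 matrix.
[[-0.2083, 0.8724, 0.4421], [-0.2, -0.4805, 0.8539], [0.9574, 0.0894, 0.2746]]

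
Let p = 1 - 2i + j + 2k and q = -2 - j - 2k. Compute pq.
3 + 4i - 7j - 4k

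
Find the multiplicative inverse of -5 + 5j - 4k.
-0.0758 - 0.0758j + 0.0606k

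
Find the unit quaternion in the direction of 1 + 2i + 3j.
0.2673 + 0.5345i + 0.8018j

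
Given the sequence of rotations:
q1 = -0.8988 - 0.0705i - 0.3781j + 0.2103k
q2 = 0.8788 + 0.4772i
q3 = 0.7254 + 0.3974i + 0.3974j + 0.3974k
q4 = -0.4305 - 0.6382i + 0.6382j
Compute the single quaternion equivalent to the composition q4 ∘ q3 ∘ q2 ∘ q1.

q2 · q1 = -0.7562 - 0.4909i - 0.4326j + 0.0044k
q3 · q2 · q1 = -0.1833 - 0.4829i - 0.8112j - 0.2742k
q4 · q3 · q2 · q1 = 0.2884 + 0.1499i + 0.0572j + 0.9439k
0.2884 + 0.1499i + 0.0572j + 0.9439k


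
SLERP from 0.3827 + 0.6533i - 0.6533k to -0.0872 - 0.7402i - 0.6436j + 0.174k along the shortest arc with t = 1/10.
0.3636 + 0.6882i + 0.0736j - 0.6235k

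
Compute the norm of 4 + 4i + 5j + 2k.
√61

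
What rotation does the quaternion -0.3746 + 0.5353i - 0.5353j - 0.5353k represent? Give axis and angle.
axis = (√3/3, -√3/3, -√3/3), θ = 224°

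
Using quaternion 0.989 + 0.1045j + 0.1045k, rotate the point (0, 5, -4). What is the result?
(-1.86, 4.803, -3.803)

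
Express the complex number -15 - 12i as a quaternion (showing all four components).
-15 - 12i + 0j + 0k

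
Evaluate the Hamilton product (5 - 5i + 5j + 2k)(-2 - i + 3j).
-30 - i + 3j - 14k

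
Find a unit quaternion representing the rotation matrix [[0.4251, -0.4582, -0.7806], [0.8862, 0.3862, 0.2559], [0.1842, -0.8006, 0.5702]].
0.7716 - 0.3423i - 0.3126j + 0.4356k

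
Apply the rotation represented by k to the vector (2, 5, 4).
(-2, -5, 4)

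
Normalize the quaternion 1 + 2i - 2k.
0.3333 + 0.6667i - 0.6667k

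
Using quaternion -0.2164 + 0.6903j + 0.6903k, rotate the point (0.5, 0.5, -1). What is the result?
(-0.005, -1.079, 0.579)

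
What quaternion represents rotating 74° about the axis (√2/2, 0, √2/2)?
0.7986 + 0.4255i + 0.4255k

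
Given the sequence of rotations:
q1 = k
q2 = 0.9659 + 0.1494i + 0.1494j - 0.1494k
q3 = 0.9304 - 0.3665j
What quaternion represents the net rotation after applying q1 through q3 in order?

q2 · q1 = 0.1494 + 0.1494i - 0.1494j + 0.9659k
q3 · q2 · q1 = 0.0842 - 0.215i - 0.1938j + 0.9534k
0.0842 - 0.215i - 0.1938j + 0.9534k


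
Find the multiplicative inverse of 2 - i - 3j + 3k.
0.087 + 0.0435i + 0.1304j - 0.1304k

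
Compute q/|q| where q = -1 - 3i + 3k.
-0.2294 - 0.6882i + 0.6882k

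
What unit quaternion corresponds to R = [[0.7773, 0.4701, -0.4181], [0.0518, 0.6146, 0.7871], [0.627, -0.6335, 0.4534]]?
0.8434 - 0.4211i - 0.3098j - 0.124k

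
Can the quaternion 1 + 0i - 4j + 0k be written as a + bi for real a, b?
No. The quaternion 1 - 4j has j-coefficient y = -4 and k-coefficient z = 0, not both zero, so it does not lie in the complex subalgebra spanned by 1 and i.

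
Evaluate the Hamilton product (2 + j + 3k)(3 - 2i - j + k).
4 - 5j + 13k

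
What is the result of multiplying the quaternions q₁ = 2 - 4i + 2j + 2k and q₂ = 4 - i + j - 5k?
12 - 30i - 12j - 4k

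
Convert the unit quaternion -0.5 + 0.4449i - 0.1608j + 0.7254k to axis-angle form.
axis = (0.5137, -0.1857, 0.8376), θ = 4π/3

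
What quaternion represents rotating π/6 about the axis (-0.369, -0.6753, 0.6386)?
0.9659 - 0.0955i - 0.1748j + 0.1653k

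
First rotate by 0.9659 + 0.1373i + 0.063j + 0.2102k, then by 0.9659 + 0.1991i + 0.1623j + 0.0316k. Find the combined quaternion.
0.8888 + 0.3571i + 0.1801j + 0.2238k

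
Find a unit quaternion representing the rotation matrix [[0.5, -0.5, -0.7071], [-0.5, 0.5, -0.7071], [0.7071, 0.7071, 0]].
0.7071 + 0.5i - 0.5j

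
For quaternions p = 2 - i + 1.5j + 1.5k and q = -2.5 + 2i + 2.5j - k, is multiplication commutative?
No: pq = -5.25 + 1.25i + 3.25j - 11.25k ≠ -5.25 + 11.75i - 0.75j - 0.25k = qp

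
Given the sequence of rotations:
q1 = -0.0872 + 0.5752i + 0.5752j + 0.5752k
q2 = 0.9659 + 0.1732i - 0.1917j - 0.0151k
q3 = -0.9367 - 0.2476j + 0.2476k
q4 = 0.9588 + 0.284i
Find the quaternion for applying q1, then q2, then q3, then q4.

q2 · q1 = -0.0649 + 0.4389i + 0.464j + 0.7668k
q3 · q2 · q1 = -0.0142 - 0.7159i - 0.3099j - 0.6257k
q4 · q3 · q2 · q1 = 0.1897 - 0.6904i - 0.1194j - 0.6879k
0.1897 - 0.6904i - 0.1194j - 0.6879k


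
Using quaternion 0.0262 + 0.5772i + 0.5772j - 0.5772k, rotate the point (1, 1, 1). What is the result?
(-0.272, -0.393, -1.665)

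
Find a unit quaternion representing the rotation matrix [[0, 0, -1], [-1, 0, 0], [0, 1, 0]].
-0.5 - 0.5i + 0.5j + 0.5k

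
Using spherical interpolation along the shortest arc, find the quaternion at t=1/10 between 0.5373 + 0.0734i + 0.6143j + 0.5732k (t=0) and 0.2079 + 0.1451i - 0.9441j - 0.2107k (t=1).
0.4743 + 0.0512i + 0.6803j + 0.5565k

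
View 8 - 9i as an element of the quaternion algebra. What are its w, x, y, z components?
8 - 9i + 0j + 0k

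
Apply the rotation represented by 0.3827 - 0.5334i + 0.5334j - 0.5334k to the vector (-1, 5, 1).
(0.312, 0.126, -5.185)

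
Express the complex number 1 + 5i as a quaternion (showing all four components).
1 + 5i + 0j + 0k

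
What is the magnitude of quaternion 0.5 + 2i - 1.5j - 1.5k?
2.958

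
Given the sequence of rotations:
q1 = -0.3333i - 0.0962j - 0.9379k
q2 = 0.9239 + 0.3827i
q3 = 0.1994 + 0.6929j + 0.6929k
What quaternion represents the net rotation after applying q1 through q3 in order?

q2 · q1 = 0.1276 - 0.3079i + 0.2701j - 0.9033k
q3 · q2 · q1 = 0.4642 - 0.8744i - 0.0711j + 0.1216k
0.4642 - 0.8744i - 0.0711j + 0.1216k


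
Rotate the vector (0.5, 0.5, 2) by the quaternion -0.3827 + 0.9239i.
(0.5, 1.061, -1.768)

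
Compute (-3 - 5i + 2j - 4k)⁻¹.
-0.0556 + 0.0926i - 0.037j + 0.0741k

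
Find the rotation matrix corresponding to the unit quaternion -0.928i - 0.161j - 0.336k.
[[0.7224, 0.2988, 0.6236], [0.2988, -0.9482, 0.1082], [0.6236, 0.1082, -0.7742]]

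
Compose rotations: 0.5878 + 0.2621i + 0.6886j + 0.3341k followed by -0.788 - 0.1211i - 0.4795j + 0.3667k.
-0.2238 - 0.6904i - 0.6879j - 0.0054k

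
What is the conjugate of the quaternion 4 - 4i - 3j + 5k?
4 + 4i + 3j - 5k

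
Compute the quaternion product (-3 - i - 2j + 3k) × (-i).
-1 + 3i - 3j - 2k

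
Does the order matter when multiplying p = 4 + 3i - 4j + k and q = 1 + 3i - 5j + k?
Yes: pq = -26 + 16i - 24j + 2k ≠ -26 + 14i - 24j + 8k = qp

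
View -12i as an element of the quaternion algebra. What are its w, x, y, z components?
0 - 12i + 0j + 0k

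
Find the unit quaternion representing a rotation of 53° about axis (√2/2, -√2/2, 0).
0.8949 + 0.3155i - 0.3155j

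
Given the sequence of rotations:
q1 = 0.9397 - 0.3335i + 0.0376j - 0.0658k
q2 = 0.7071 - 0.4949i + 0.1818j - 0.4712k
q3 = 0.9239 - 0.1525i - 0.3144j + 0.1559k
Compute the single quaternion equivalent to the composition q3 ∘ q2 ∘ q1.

q2 · q1 = 0.4616 - 0.6951i + 0.322j - 0.4473k
q3 · q2 · q1 = 0.4914 - 0.6222i - 0.0242j - 0.6089k
0.4914 - 0.6222i - 0.0242j - 0.6089k


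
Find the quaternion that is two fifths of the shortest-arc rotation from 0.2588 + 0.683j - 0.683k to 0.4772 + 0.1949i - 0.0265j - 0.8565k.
0.3766 + 0.0856i + 0.4287j - 0.8167k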